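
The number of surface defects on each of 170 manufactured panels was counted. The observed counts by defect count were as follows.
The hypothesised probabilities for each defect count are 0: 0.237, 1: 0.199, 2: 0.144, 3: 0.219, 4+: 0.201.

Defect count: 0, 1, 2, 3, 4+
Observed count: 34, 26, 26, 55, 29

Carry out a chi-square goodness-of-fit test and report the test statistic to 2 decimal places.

Expected counts E_i = n·p_i: 170×0.237 = 40.29, 170×0.199 = 33.83, 170×0.144 = 24.48, 170×0.219 = 37.23, 170×0.201 = 34.17.
χ² = (34−40.29)²/40.29 + (26−33.83)²/33.83 + (26−24.48)²/24.48 + (55−37.23)²/37.23 + (29−34.17)²/34.17
   = 0.982 + 1.812 + 0.094 + 8.482 + 0.782
Sum = 12.15

12.15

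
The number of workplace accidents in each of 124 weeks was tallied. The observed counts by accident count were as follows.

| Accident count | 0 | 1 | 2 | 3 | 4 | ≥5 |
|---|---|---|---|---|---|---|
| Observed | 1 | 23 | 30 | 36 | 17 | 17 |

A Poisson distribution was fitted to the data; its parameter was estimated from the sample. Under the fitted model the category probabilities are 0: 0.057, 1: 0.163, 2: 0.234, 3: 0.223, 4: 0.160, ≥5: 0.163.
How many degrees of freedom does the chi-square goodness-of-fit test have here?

There are k = 6 categories and 1 parameter estimated from the data, so df = 6 − 1 − 1 = 4.

4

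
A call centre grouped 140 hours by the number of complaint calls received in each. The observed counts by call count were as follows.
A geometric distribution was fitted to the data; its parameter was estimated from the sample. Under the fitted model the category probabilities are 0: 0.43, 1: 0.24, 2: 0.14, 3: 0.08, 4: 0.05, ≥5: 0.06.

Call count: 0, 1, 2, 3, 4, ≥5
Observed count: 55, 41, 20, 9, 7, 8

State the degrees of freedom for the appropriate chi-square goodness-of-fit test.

4

There are k = 6 categories and 1 parameter estimated from the data, so df = 6 − 1 − 1 = 4.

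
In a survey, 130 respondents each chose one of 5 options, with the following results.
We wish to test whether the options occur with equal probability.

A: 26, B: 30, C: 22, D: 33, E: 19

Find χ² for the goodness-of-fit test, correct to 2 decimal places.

Under H₀ each category has probability 1/5, so each expected count is 130/5 = 26.
cat         O        E   (O−E)²/E
A          26       26      0.000
B          30       26      0.615
C          22       26      0.615
D          33       26      1.885
E          19       26      1.885
Sum = 5.00

5.00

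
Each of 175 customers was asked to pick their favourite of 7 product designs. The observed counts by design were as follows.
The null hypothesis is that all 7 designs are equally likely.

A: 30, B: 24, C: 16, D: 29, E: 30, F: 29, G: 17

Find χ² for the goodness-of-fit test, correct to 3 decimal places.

9.120

Under H₀ each category has probability 1/7, so each expected count is 175/7 = 25.
cat         O        E   (O−E)²/E
A          30       25     1.0000
B          24       25     0.0400
C          16       25     3.2400
D          29       25     0.6400
E          30       25     1.0000
F          29       25     0.6400
G          17       25     2.5600
Sum = 9.120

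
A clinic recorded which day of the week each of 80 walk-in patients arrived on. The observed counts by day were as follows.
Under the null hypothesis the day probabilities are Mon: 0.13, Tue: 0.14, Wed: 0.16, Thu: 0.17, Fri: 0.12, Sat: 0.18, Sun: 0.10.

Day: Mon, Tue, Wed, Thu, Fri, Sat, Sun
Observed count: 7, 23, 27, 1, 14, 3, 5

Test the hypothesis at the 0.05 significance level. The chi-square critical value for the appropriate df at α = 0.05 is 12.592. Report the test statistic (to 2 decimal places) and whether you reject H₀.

Expected counts E_i = n·p_i: 80×0.13 = 10.4, 80×0.14 = 11.2, 80×0.16 = 12.8, 80×0.17 = 13.6, 80×0.12 = 9.6, 80×0.18 = 14.4, 80×0.10 = 8.
χ² = (7−10.4)²/10.4 + (23−11.2)²/11.2 + (27−12.8)²/12.8 + (1−13.6)²/13.6 + (14−9.6)²/9.6 + (3−14.4)²/14.4 + (5−8)²/8
   = 1.112 + 12.432 + 15.753 + 11.674 + 2.017 + 9.025 + 1.125
Sum = 53.14
df = 6. Since 53.14 > 12.592, we reject H₀.

53.14; reject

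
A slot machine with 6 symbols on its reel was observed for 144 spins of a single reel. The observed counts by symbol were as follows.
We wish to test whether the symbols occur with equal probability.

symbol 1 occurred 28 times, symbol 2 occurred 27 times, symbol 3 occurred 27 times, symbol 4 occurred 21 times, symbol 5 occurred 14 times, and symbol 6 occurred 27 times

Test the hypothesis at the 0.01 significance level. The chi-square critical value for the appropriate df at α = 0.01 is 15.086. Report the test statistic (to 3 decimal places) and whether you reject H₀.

6.333; do not reject

Under H₀ each category has probability 1/6, so each expected count is 144/6 = 24.
χ² = (28−24)²/24 + (27−24)²/24 + (27−24)²/24 + (21−24)²/24 + (14−24)²/24 + (27−24)²/24
   = 0.6667 + 0.3750 + 0.3750 + 0.3750 + 4.1667 + 0.3750
Sum = 6.333
df = 5. Since 6.333 < 15.086, we do not reject H₀.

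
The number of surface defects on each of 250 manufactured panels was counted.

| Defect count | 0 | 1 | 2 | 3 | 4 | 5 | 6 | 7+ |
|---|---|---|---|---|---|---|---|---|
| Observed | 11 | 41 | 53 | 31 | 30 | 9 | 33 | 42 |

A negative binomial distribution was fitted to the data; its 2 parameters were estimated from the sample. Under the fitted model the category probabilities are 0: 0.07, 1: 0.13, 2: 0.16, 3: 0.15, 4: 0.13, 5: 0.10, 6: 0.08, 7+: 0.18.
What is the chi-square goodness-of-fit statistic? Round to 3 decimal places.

Expected counts E_i = n·p_i: 250×0.07 = 17.5, 250×0.13 = 32.5, 250×0.16 = 40, 250×0.15 = 37.5, 250×0.13 = 32.5, 250×0.10 = 25, 250×0.08 = 20, 250×0.18 = 45.
cat         O        E   (O−E)²/E
0          11     17.5     2.4143
1          41     32.5     2.2231
2          53       40     4.2250
3          31     37.5     1.1267
4          30     32.5     0.1923
5           9       25    10.2400
6          33       20     8.4500
7+         42       45     0.2000
Sum = 29.071

29.071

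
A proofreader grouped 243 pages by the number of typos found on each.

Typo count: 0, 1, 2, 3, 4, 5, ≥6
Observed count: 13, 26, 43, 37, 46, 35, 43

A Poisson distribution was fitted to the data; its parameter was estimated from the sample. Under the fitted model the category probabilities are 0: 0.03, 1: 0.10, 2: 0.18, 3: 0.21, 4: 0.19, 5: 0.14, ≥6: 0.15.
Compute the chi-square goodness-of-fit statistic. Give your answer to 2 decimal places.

9.67

Expected counts E_i = n·p_i: 243×0.03 = 7.29, 243×0.10 = 24.3, 243×0.18 = 43.74, 243×0.21 = 51.03, 243×0.19 = 46.17, 243×0.14 = 34.02, 243×0.15 = 36.45.
0: (13 − 7.29)²/7.29 = 32.6041/7.29 = 4.472
1: (26 − 24.3)²/24.3 = 2.89/24.3 = 0.119
2: (43 − 43.74)²/43.74 = 0.5476/43.74 = 0.013
3: (37 − 51.03)²/51.03 = 196.8409/51.03 = 3.857
4: (46 − 46.17)²/46.17 = 0.0289/46.17 = 0.001
5: (35 − 34.02)²/34.02 = 0.9604/34.02 = 0.028
≥6: (43 − 36.45)²/36.45 = 42.9025/36.45 = 1.177
Sum = 9.67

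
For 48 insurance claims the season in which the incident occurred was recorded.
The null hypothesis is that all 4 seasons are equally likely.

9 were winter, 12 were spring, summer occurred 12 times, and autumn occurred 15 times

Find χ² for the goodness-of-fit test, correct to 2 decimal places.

1.50

Expected count for each of the 4 categories: 48/4 = 12.
cat         O        E   (O−E)²/E
winter      9       12      0.750
spring     12       12      0.000
summer     12       12      0.000
autumn     15       12      0.750
Sum = 1.50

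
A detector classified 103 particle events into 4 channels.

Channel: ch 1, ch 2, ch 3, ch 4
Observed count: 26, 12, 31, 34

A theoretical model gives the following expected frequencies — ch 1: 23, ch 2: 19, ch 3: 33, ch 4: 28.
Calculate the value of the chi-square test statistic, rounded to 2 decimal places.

χ² = (26−23)²/23 + (12−19)²/19 + (31−33)²/33 + (34−28)²/28
   = 0.391 + 2.579 + 0.121 + 1.286
Sum = 4.38

4.38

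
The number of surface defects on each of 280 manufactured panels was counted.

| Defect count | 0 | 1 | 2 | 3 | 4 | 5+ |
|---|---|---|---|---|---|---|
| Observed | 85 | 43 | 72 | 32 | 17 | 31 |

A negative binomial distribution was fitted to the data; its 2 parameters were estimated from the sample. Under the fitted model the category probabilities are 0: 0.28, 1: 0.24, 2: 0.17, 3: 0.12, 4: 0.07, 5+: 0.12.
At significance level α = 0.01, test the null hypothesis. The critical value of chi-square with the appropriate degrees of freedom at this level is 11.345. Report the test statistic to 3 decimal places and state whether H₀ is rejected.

Expected counts E_i = n·p_i: 280×0.28 = 78.4, 280×0.24 = 67.2, 280×0.17 = 47.6, 280×0.12 = 33.6, 280×0.07 = 19.6, 280×0.12 = 33.6.
χ² = (85−78.4)²/78.4 + (43−67.2)²/67.2 + (72−47.6)²/47.6 + (32−33.6)²/33.6 + (17−19.6)²/19.6 + (31−33.6)²/33.6
   = 0.5556 + 8.7149 + 12.5076 + 0.0762 + 0.3449 + 0.2012
Sum = 22.400
df = 3. Since 22.400 > 11.345, we reject H₀.

22.400; reject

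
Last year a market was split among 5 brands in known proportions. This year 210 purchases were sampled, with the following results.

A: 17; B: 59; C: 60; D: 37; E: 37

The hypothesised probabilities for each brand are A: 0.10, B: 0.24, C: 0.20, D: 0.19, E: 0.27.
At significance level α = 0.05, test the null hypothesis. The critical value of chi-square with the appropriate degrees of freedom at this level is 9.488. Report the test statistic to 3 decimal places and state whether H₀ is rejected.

16.999; reject

Expected counts E_i = n·p_i: 210×0.10 = 21, 210×0.24 = 50.4, 210×0.20 = 42, 210×0.19 = 39.9, 210×0.27 = 56.7.
A: (17 − 21)²/21 = 16/21 = 0.7619
B: (59 − 50.4)²/50.4 = 73.96/50.4 = 1.4675
C: (60 − 42)²/42 = 324/42 = 7.7143
D: (37 − 39.9)²/39.9 = 8.41/39.9 = 0.2108
E: (37 − 56.7)²/56.7 = 388.09/56.7 = 6.8446
Sum = 16.999
df = 4. Since 16.999 > 9.488, we reject H₀.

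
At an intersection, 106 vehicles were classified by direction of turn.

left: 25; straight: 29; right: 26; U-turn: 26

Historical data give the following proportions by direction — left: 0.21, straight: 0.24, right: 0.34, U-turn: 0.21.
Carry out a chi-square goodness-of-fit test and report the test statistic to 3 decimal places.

Expected counts E_i = n·p_i: 106×0.21 = 22.26, 106×0.24 = 25.44, 106×0.34 = 36.04, 106×0.21 = 22.26.
cat           O        E   (O−E)²/E
left         25    22.26     0.3373
straight     29    25.44     0.4982
right        26    36.04     2.7969
U-turn       26    22.26     0.6284
Sum = 4.261

4.261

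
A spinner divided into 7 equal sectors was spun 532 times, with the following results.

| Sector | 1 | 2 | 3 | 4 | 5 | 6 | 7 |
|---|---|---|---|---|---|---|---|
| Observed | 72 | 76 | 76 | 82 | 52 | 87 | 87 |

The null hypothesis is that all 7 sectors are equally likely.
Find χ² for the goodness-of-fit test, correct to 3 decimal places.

Expected count for each of the 7 categories: 532/7 = 76.
χ² = (72−76)²/76 + (76−76)²/76 + (76−76)²/76 + (82−76)²/76 + (52−76)²/76 + (87−76)²/76 + (87−76)²/76
   = 0.2105 + 0.0000 + 0.0000 + 0.4737 + 7.5789 + 1.5921 + 1.5921
Sum = 11.447

11.447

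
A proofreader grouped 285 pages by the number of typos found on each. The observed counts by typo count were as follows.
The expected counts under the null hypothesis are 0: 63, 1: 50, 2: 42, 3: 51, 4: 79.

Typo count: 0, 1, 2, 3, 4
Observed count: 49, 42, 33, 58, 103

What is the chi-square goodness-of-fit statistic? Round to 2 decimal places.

0: (49 − 63)²/63 = 196/63 = 3.111
1: (42 − 50)²/50 = 64/50 = 1.280
2: (33 − 42)²/42 = 81/42 = 1.929
3: (58 − 51)²/51 = 49/51 = 0.961
4: (103 − 79)²/79 = 576/79 = 7.291
Sum = 14.57

14.57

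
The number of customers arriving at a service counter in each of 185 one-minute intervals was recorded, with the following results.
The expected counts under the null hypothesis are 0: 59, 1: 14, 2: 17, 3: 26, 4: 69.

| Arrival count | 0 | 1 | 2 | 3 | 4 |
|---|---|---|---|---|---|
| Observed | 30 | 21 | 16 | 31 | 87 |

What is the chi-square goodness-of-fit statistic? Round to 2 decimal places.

23.47

0: (30 − 59)²/59 = 841/59 = 14.254
1: (21 − 14)²/14 = 49/14 = 3.500
2: (16 − 17)²/17 = 1/17 = 0.059
3: (31 − 26)²/26 = 25/26 = 0.962
4: (87 − 69)²/69 = 324/69 = 4.696
Sum = 23.47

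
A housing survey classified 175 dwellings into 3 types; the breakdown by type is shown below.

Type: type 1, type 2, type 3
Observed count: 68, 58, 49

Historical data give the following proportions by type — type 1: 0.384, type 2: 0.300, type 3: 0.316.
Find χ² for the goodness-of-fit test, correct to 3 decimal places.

Expected counts E_i = n·p_i: 175×0.384 = 67.2, 175×0.300 = 52.5, 175×0.316 = 55.3.
type 1: (68 − 67.2)²/67.2 = 0.64/67.2 = 0.0095
type 2: (58 − 52.5)²/52.5 = 30.25/52.5 = 0.5762
type 3: (49 − 55.3)²/55.3 = 39.69/55.3 = 0.7177
Sum = 1.303

1.303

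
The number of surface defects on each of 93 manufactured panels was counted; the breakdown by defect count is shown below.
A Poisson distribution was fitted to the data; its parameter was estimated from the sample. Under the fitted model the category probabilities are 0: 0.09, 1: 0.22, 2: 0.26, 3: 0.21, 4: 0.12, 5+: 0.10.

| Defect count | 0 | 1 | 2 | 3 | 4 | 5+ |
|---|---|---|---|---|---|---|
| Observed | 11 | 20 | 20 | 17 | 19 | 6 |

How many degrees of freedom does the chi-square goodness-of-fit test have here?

There are k = 6 categories and 1 parameter estimated from the data, so df = 6 − 1 − 1 = 4.

4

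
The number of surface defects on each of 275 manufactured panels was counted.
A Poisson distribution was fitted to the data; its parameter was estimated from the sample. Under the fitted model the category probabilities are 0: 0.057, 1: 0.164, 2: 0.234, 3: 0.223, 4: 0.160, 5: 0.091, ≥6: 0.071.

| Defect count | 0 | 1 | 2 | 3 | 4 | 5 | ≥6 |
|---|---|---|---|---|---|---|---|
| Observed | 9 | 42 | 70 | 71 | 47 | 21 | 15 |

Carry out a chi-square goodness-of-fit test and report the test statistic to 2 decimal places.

6.98

Expected counts E_i = n·p_i: 275×0.057 = 15.675, 275×0.164 = 45.1, 275×0.234 = 64.35, 275×0.223 = 61.325, 275×0.160 = 44, 275×0.091 = 25.025, 275×0.071 = 19.525.
cat         O        E   (O−E)²/E
0           9   15.675      2.842
1          42     45.1      0.213
2          70    64.35      0.496
3          71   61.325      1.526
4          47       44      0.205
5          21   25.025      0.647
≥6         15   19.525      1.049
Sum = 6.98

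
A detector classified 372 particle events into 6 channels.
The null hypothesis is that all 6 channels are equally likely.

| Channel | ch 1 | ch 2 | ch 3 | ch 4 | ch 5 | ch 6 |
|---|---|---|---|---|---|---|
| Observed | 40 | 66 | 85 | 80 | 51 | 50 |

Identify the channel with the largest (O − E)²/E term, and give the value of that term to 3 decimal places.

Expected count for each of the 6 categories: 372/6 = 62.
χ² = (40−62)²/62 + (66−62)²/62 + (85−62)²/62 + (80−62)²/62 + (51−62)²/62 + (50−62)²/62
   = 7.8065 + 0.2581 + 8.5323 + 5.2258 + 1.9516 + 2.3226
The largest term is for ch 3: 8.532.

ch 3, 8.532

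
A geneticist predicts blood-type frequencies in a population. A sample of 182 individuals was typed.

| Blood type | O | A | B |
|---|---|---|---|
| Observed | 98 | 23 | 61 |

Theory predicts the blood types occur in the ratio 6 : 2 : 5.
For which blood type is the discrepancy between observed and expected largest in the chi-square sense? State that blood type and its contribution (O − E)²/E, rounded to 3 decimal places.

O, 2.333

Ratio total = 13. Expected counts: 182×6/13 = 84, 182×2/13 = 28, 182×5/13 = 70.
O: (98 − 84)²/84 = 196/84 = 2.3333
A: (23 − 28)²/28 = 25/28 = 0.8929
B: (61 − 70)²/70 = 81/70 = 1.1571
The largest term is for O: 2.333.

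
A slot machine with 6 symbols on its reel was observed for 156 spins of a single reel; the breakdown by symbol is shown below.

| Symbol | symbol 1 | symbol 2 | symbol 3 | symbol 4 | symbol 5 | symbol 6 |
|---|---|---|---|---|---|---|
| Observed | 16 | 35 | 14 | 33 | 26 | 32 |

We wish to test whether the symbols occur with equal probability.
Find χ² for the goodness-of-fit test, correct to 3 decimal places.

Under H₀ each category has probability 1/6, so each expected count is 156/6 = 26.
χ² = (16−26)²/26 + (35−26)²/26 + (14−26)²/26 + (33−26)²/26 + (26−26)²/26 + (32−26)²/26
   = 3.8462 + 3.1154 + 5.5385 + 1.8846 + 0.0000 + 1.3846
Sum = 15.769

15.769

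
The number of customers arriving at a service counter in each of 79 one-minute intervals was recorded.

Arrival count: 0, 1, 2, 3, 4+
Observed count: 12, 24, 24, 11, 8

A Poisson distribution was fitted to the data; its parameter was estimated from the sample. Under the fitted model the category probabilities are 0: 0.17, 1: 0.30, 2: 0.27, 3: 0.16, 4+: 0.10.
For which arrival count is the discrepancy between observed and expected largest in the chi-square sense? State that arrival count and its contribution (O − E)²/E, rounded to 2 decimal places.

2, 0.33

Expected counts E_i = n·p_i: 79×0.17 = 13.43, 79×0.30 = 23.7, 79×0.27 = 21.33, 79×0.16 = 12.64, 79×0.10 = 7.9.
cat         O        E   (O−E)²/E
0          12    13.43      0.152
1          24     23.7      0.004
2          24    21.33      0.334
3          11    12.64      0.213
4+          8      7.9      0.001
The largest term is for 2: 0.33.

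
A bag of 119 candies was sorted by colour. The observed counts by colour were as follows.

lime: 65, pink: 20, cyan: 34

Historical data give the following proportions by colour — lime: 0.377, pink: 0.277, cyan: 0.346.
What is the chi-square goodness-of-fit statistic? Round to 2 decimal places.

15.39

Expected counts E_i = n·p_i: 119×0.377 = 44.863, 119×0.277 = 32.963, 119×0.346 = 41.174.
lime: (65 − 44.863)²/44.863 = 405.498769/44.863 = 9.039
pink: (20 − 32.963)²/32.963 = 168.039369/32.963 = 5.098
cyan: (34 − 41.174)²/41.174 = 51.466276/41.174 = 1.250
Sum = 15.39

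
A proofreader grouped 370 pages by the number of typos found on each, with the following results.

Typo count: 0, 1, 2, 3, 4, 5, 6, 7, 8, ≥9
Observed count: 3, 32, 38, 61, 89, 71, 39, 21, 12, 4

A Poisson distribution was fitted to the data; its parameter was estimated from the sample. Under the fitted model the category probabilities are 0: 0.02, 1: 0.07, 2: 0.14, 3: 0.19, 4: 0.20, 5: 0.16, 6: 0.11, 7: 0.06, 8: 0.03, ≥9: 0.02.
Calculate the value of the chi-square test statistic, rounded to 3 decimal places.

Expected counts E_i = n·p_i: 370×0.02 = 7.4, 370×0.07 = 25.9, 370×0.14 = 51.8, 370×0.19 = 70.3, 370×0.20 = 74, 370×0.16 = 59.2, 370×0.11 = 40.7, 370×0.06 = 22.2, 370×0.03 = 11.1, 370×0.02 = 7.4.
χ² = (3−7.4)²/7.4 + (32−25.9)²/25.9 + (38−51.8)²/51.8 + (61−70.3)²/70.3 + (89−74)²/74 + (71−59.2)²/59.2 + (39−40.7)²/40.7 + (21−22.2)²/22.2 + (12−11.1)²/11.1 + (4−7.4)²/7.4
   = 2.6162 + 1.4367 + 3.6764 + 1.2303 + 3.0405 + 2.3520 + 0.0710 + 0.0649 + 0.0730 + 1.5622
Sum = 16.123

16.123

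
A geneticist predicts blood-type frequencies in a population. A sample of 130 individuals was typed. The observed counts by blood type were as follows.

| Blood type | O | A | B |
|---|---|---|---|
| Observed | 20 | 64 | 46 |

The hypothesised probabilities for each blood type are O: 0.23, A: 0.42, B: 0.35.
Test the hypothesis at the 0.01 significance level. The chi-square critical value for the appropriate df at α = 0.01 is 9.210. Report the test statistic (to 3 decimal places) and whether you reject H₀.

4.902; do not reject

Expected counts E_i = n·p_i: 130×0.23 = 29.9, 130×0.42 = 54.6, 130×0.35 = 45.5.
χ² = (20−29.9)²/29.9 + (64−54.6)²/54.6 + (46−45.5)²/45.5
   = 3.2779 + 1.6183 + 0.0055
Sum = 4.902
df = 2. Since 4.902 < 9.210, we do not reject H₀.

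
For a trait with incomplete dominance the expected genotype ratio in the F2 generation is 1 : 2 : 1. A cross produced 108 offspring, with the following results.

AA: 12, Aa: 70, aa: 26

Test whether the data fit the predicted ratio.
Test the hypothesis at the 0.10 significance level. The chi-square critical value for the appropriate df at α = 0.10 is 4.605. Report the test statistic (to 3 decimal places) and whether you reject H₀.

Ratio total = 4. Expected counts: 108×1/4 = 27, 108×2/4 = 54, 108×1/4 = 27.
AA: (12 − 27)²/27 = 225/27 = 8.3333
Aa: (70 − 54)²/54 = 256/54 = 4.7407
aa: (26 − 27)²/27 = 1/27 = 0.0370
Sum = 13.111
df = 2. Since 13.111 > 4.605, we reject H₀.

13.111; reject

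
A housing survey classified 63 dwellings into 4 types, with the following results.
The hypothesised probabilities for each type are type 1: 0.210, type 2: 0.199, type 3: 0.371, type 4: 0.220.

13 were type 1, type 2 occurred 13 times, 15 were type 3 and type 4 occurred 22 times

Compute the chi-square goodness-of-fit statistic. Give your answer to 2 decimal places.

Expected counts E_i = n·p_i: 63×0.210 = 13.23, 63×0.199 = 12.537, 63×0.371 = 23.373, 63×0.220 = 13.86.
χ² = (13−13.23)²/13.23 + (13−12.537)²/12.537 + (15−23.373)²/23.373 + (22−13.86)²/13.86
   = 0.004 + 0.017 + 2.999 + 4.781
Sum = 7.80

7.80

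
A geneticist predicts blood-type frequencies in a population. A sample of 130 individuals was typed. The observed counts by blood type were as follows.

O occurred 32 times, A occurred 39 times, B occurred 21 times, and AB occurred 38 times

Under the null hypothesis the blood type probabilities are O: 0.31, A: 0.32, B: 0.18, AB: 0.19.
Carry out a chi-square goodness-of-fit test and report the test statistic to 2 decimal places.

9.28

Expected counts E_i = n·p_i: 130×0.31 = 40.3, 130×0.32 = 41.6, 130×0.18 = 23.4, 130×0.19 = 24.7.
O: (32 − 40.3)²/40.3 = 68.89/40.3 = 1.709
A: (39 − 41.6)²/41.6 = 6.76/41.6 = 0.163
B: (21 − 23.4)²/23.4 = 5.76/23.4 = 0.246
AB: (38 − 24.7)²/24.7 = 176.89/24.7 = 7.162
Sum = 9.28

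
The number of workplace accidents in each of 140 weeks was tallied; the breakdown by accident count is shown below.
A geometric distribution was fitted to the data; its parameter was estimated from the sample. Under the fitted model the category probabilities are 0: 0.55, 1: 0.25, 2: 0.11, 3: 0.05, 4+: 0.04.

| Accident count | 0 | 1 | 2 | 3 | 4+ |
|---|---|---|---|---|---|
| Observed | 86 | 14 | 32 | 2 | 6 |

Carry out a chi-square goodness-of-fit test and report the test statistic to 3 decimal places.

Expected counts E_i = n·p_i: 140×0.55 = 77, 140×0.25 = 35, 140×0.11 = 15.4, 140×0.05 = 7, 140×0.04 = 5.6.
χ² = (86−77)²/77 + (14−35)²/35 + (32−15.4)²/15.4 + (2−7)²/7 + (6−5.6)²/5.6
   = 1.0519 + 12.6000 + 17.8935 + 3.5714 + 0.0286
Sum = 35.145

35.145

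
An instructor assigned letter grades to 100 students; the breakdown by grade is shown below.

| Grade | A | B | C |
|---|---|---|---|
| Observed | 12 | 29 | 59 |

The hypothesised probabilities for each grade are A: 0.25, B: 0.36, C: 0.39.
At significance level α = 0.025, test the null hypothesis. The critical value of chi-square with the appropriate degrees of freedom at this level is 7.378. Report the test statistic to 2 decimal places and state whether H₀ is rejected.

Expected counts E_i = n·p_i: 100×0.25 = 25, 100×0.36 = 36, 100×0.39 = 39.
A: (12 − 25)²/25 = 169/25 = 6.760
B: (29 − 36)²/36 = 49/36 = 1.361
C: (59 − 39)²/39 = 400/39 = 10.256
Sum = 18.38
df = 2. Since 18.38 > 7.378, we reject H₀.

18.38; reject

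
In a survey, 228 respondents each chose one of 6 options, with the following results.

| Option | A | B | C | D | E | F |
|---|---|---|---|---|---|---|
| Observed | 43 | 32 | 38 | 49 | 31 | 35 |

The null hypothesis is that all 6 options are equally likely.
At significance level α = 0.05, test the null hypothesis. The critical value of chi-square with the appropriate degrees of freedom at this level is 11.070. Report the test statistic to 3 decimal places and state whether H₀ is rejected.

Expected count for each of the 6 categories: 228/6 = 38.
χ² = (43−38)²/38 + (32−38)²/38 + (38−38)²/38 + (49−38)²/38 + (31−38)²/38 + (35−38)²/38
   = 0.6579 + 0.9474 + 0.0000 + 3.1842 + 1.2895 + 0.2368
Sum = 6.316
df = 5. Since 6.316 < 11.070, we do not reject H₀.

6.316; do not reject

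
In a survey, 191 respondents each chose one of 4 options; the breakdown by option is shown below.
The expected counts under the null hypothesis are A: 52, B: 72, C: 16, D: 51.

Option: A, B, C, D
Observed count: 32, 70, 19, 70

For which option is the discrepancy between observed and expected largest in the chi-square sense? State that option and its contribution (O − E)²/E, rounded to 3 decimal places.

A, 7.692

cat         O        E   (O−E)²/E
A          32       52     7.6923
B          70       72     0.0556
C          19       16     0.5625
D          70       51     7.0784
The largest term is for A: 7.692.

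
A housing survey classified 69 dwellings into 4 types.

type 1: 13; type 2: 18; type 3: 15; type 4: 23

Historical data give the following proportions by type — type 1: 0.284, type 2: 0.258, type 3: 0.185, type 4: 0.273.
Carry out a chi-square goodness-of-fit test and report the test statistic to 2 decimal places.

Expected counts E_i = n·p_i: 69×0.284 = 19.596, 69×0.258 = 17.802, 69×0.185 = 12.765, 69×0.273 = 18.837.
cat         O        E   (O−E)²/E
type 1     13   19.596      2.220
type 2     18   17.802      0.002
type 3     15   12.765      0.391
type 4     23   18.837      0.920
Sum = 3.53

3.53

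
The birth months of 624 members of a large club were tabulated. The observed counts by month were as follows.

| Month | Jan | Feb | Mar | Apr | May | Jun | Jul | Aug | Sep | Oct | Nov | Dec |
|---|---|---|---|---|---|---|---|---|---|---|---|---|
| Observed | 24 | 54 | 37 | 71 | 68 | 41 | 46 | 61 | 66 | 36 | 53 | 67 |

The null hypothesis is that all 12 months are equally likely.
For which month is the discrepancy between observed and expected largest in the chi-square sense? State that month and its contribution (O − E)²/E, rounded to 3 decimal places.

Under H₀ each category has probability 1/12, so each expected count is 624/12 = 52.
cat         O        E   (O−E)²/E
Jan        24       52    15.0769
Feb        54       52     0.0769
Mar        37       52     4.3269
Apr        71       52     6.9423
May        68       52     4.9231
Jun        41       52     2.3269
Jul        46       52     0.6923
Aug        61       52     1.5577
Sep        66       52     3.7692
Oct        36       52     4.9231
Nov        53       52     0.0192
Dec        67       52     4.3269
The largest term is for Jan: 15.077.

Jan, 15.077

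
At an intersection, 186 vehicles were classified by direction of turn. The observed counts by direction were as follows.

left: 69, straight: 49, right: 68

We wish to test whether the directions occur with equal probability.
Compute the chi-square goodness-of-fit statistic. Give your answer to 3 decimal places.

Expected count for each of the 3 categories: 186/3 = 62.
cat           O        E   (O−E)²/E
left         69       62     0.7903
straight     49       62     2.7258
right        68       62     0.5806
Sum = 4.097

4.097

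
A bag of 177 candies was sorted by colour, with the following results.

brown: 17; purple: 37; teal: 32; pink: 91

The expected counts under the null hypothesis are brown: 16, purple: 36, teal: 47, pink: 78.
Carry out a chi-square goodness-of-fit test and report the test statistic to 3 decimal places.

χ² = (17−16)²/16 + (37−36)²/36 + (32−47)²/47 + (91−78)²/78
   = 0.0625 + 0.0278 + 4.7872 + 2.1667
Sum = 7.044

7.044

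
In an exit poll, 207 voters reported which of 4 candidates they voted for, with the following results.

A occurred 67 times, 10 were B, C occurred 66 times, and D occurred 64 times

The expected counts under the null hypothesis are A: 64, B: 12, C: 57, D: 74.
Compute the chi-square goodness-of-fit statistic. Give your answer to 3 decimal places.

χ² = (67−64)²/64 + (10−12)²/12 + (66−57)²/57 + (64−74)²/74
   = 0.1406 + 0.3333 + 1.4211 + 1.3514
Sum = 3.246

3.246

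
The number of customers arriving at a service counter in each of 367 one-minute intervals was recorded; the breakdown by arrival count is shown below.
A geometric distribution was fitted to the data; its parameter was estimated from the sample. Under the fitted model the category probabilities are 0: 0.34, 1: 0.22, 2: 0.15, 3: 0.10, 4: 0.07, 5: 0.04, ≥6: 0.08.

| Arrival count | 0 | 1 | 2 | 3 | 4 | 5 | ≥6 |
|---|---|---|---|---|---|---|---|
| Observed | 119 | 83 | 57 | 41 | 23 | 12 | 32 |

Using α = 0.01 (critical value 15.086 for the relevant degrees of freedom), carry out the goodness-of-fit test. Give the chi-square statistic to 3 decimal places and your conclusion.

Expected counts E_i = n·p_i: 367×0.34 = 124.78, 367×0.22 = 80.74, 367×0.15 = 55.05, 367×0.10 = 36.7, 367×0.07 = 25.69, 367×0.04 = 14.68, 367×0.08 = 29.36.
cat         O        E   (O−E)²/E
0         119   124.78     0.2677
1          83    80.74     0.0633
2          57    55.05     0.0691
3          41     36.7     0.5038
4          23    25.69     0.2817
5          12    14.68     0.4893
≥6         32    29.36     0.2374
Sum = 1.912
df = 5. Since 1.912 < 15.086, we do not reject H₀.

1.912; do not reject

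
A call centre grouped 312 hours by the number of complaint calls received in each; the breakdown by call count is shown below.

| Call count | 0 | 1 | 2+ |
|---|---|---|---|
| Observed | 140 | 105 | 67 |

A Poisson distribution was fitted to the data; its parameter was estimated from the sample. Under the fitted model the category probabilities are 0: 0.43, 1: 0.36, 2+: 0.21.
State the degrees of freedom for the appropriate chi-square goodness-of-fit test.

There are k = 3 categories and 1 parameter estimated from the data, so df = 3 − 1 − 1 = 1.

1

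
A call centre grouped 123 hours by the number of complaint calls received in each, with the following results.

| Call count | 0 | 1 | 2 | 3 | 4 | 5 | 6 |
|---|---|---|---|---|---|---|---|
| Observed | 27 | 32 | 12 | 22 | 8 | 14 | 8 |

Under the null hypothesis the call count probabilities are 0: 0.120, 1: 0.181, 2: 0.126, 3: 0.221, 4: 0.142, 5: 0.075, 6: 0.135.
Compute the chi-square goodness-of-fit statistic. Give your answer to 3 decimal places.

Expected counts E_i = n·p_i: 123×0.120 = 14.76, 123×0.181 = 22.263, 123×0.126 = 15.498, 123×0.221 = 27.183, 123×0.142 = 17.466, 123×0.075 = 9.225, 123×0.135 = 16.605.
cat         O        E   (O−E)²/E
0          27    14.76    10.1502
1          32   22.263     4.2586
2          12   15.498     0.7895
3          22   27.183     0.9882
4           8   17.466     5.1303
5          14    9.225     2.4716
6           8   16.605     4.4593
Sum = 28.248

28.248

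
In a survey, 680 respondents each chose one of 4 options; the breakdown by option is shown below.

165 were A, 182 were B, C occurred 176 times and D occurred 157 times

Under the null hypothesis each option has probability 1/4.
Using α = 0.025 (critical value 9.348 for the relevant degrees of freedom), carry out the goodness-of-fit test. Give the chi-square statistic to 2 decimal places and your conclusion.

2.20; do not reject

Under H₀ each category has probability 1/4, so each expected count is 680/4 = 170.
χ² = (165−170)²/170 + (182−170)²/170 + (176−170)²/170 + (157−170)²/170
   = 0.147 + 0.847 + 0.212 + 0.994
Sum = 2.20
df = 3. Since 2.20 < 9.348, we do not reject H₀.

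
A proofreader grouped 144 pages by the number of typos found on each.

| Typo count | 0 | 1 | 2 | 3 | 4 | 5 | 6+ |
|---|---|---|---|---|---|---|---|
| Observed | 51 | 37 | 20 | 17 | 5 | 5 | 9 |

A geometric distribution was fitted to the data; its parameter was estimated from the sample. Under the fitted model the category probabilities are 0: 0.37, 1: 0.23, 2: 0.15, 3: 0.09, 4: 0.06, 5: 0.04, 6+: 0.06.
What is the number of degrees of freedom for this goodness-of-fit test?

There are k = 7 categories and 1 parameter estimated from the data, so df = 7 − 1 − 1 = 5.

5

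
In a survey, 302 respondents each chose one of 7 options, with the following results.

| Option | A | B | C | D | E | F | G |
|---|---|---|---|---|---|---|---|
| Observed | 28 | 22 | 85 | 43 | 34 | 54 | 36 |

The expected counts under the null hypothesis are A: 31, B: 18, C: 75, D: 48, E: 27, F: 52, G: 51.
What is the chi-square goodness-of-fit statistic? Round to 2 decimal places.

cat         O        E   (O−E)²/E
A          28       31      0.290
B          22       18      0.889
C          85       75      1.333
D          43       48      0.521
E          34       27      1.815
F          54       52      0.077
G          36       51      4.412
Sum = 9.34

9.34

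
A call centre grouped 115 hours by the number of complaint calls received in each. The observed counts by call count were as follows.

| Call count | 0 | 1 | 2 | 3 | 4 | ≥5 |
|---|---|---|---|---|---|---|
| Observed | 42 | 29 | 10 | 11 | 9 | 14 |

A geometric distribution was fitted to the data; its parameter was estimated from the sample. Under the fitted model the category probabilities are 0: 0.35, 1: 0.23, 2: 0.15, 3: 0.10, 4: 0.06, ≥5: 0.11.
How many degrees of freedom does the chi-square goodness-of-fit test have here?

There are k = 6 categories and 1 parameter estimated from the data, so df = 6 − 1 − 1 = 4.

4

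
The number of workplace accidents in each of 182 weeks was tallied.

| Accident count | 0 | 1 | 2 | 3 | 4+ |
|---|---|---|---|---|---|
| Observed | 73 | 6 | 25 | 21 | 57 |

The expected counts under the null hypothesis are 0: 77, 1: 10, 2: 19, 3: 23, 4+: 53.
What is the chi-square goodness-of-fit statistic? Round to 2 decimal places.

cat         O        E   (O−E)²/E
0          73       77      0.208
1           6       10      1.600
2          25       19      1.895
3          21       23      0.174
4+         57       53      0.302
Sum = 4.18

4.18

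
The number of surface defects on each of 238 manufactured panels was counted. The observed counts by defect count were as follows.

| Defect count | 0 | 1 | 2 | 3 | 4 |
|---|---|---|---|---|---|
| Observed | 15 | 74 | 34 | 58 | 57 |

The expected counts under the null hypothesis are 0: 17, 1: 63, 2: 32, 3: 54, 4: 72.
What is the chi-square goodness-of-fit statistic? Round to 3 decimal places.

0: (15 − 17)²/17 = 4/17 = 0.2353
1: (74 − 63)²/63 = 121/63 = 1.9206
2: (34 − 32)²/32 = 4/32 = 0.1250
3: (58 − 54)²/54 = 16/54 = 0.2963
4: (57 − 72)²/72 = 225/72 = 3.1250
Sum = 5.702

5.702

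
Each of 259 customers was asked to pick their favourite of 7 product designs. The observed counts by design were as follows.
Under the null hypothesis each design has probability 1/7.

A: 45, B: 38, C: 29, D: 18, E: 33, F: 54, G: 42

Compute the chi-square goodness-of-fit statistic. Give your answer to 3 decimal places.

22.162

Under H₀ each category has probability 1/7, so each expected count is 259/7 = 37.
A: (45 − 37)²/37 = 64/37 = 1.7297
B: (38 − 37)²/37 = 1/37 = 0.0270
C: (29 − 37)²/37 = 64/37 = 1.7297
D: (18 − 37)²/37 = 361/37 = 9.7568
E: (33 − 37)²/37 = 16/37 = 0.4324
F: (54 − 37)²/37 = 289/37 = 7.8108
G: (42 − 37)²/37 = 25/37 = 0.6757
Sum = 22.162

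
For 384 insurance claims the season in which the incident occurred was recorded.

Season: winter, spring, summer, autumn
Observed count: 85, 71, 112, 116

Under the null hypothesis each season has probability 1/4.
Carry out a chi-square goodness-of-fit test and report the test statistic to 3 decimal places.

Under H₀ each category has probability 1/4, so each expected count is 384/4 = 96.
χ² = (85−96)²/96 + (71−96)²/96 + (112−96)²/96 + (116−96)²/96
   = 1.2604 + 6.5104 + 2.6667 + 4.1667
Sum = 14.604

14.604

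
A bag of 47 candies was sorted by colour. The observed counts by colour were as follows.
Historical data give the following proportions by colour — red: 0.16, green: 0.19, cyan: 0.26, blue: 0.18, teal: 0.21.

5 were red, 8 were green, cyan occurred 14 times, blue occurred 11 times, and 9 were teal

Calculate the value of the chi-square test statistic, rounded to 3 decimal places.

Expected counts E_i = n·p_i: 47×0.16 = 7.52, 47×0.19 = 8.93, 47×0.26 = 12.22, 47×0.18 = 8.46, 47×0.21 = 9.87.
cat         O        E   (O−E)²/E
red         5     7.52     0.8445
green       8     8.93     0.0969
cyan       14    12.22     0.2593
blue       11     8.46     0.7626
teal        9     9.87     0.0767
Sum = 2.040

2.040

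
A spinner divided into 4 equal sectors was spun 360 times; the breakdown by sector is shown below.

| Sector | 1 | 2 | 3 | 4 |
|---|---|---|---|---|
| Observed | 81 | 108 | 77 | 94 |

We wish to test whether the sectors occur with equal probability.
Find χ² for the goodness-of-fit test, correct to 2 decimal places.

6.56

Expected count for each of the 4 categories: 360/4 = 90.
χ² = (81−90)²/90 + (108−90)²/90 + (77−90)²/90 + (94−90)²/90
   = 0.900 + 3.600 + 1.878 + 0.178
Sum = 6.56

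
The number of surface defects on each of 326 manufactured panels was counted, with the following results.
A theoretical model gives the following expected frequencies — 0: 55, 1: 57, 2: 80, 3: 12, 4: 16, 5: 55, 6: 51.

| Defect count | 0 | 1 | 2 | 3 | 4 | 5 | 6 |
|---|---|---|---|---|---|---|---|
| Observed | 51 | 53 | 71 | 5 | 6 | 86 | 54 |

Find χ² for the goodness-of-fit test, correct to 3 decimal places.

29.567

χ² = (51−55)²/55 + (53−57)²/57 + (71−80)²/80 + (5−12)²/12 + (6−16)²/16 + (86−55)²/55 + (54−51)²/51
   = 0.2909 + 0.2807 + 1.0125 + 4.0833 + 6.2500 + 17.4727 + 0.1765
Sum = 29.567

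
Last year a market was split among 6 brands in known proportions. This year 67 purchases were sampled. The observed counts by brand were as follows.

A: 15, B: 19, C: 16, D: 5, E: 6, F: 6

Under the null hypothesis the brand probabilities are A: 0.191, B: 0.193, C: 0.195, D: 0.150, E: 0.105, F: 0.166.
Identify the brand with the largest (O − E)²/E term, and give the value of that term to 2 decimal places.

Expected counts E_i = n·p_i: 67×0.191 = 12.797, 67×0.193 = 12.931, 67×0.195 = 13.065, 67×0.150 = 10.05, 67×0.105 = 7.035, 67×0.166 = 11.122.
cat         O        E   (O−E)²/E
A          15   12.797      0.379
B          19   12.931      2.848
C          16   13.065      0.659
D           5    10.05      2.538
E           6    7.035      0.152
F           6   11.122      2.359
The largest term is for B: 2.85.

B, 2.85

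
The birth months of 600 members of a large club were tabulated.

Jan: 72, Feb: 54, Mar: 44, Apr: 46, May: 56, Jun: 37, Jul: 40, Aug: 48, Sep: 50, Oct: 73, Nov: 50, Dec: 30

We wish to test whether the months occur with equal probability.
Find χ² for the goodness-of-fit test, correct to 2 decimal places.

Under H₀ each category has probability 1/12, so each expected count is 600/12 = 50.
χ² = (72−50)²/50 + (54−50)²/50 + (44−50)²/50 + (46−50)²/50 + (56−50)²/50 + (37−50)²/50 + (40−50)²/50 + (48−50)²/50 + (50−50)²/50 + (73−50)²/50 + (50−50)²/50 + (30−50)²/50
   = 9.680 + 0.320 + 0.720 + 0.320 + 0.720 + 3.380 + 2.000 + 0.080 + 0.000 + 10.580 + 0.000 + 8.000
Sum = 35.80

35.80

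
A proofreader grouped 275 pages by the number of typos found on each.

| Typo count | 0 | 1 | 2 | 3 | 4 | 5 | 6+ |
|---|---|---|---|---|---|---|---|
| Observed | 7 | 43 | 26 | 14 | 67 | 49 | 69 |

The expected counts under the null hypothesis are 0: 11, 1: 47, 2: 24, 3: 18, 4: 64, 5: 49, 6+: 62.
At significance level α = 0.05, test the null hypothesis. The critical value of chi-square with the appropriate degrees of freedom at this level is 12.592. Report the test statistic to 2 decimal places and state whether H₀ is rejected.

cat         O        E   (O−E)²/E
0           7       11      1.455
1          43       47      0.340
2          26       24      0.167
3          14       18      0.889
4          67       64      0.141
5          49       49      0.000
6+         69       62      0.790
Sum = 3.78
df = 6. Since 3.78 < 12.592, we do not reject H₀.

3.78; do not reject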